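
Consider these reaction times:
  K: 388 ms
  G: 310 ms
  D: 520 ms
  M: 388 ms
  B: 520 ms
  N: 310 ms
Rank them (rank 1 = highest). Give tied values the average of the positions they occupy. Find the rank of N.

5.5

Sorted (descending): 520, 520, 388, 388, 310, 310
The 2 values of 520 occupy positions 1–2 → average rank (1+2)/2 = 1.5.
The 2 values of 388 occupy positions 3–4 → average rank (3+4)/2 = 3.5.
The 2 values of 310 occupy positions 5–6 → average rank (5+6)/2 = 5.5.
N has value 310 ms → rank 5.5.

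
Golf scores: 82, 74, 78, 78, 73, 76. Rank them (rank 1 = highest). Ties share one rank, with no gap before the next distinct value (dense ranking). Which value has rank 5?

Sorted (descending): 82, 78, 78, 76, 74, 73
The 2 values of 78 share dense rank 2.
Remaining distinct values take the next consecutive integers.
Rank 5 → value 73.

73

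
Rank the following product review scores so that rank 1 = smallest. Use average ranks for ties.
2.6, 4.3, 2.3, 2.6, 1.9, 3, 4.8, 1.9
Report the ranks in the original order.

Sorted (ascending): 1.9, 1.9, 2.3, 2.6, 2.6, 3, 4.3, 4.8
The 2 values of 1.9 occupy positions 1–2 → average rank (1+2)/2 = 1.5.
The 2 values of 2.6 occupy positions 4–5 → average rank (4+5)/2 = 4.5.

4.5, 7, 3, 4.5, 1.5, 6, 8, 1.5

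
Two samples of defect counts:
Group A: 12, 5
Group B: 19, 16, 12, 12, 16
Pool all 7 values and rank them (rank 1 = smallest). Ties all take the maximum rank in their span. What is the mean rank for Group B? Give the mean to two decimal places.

5.40

Sorted (ascending): 5, 12, 12, 12, 16, 16, 19
The 3 values of 12 occupy positions 2–4 → each gets rank 4.
The 2 values of 16 occupy positions 5–6 → each gets rank 6.
Group B values → pooled ranks: 19→7, 16→6, 12→4, 12→4, 16→6
Mean rank = (7 + 6 + 4 + 4 + 6) / 5 = 5.40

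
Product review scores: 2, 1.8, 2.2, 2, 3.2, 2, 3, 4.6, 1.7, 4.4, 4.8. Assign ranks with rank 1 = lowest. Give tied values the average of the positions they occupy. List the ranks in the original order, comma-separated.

Sorted (ascending): 1.7, 1.8, 2, 2, 2, 2.2, 3, 3.2, 4.4, 4.6, 4.8
The 3 values of 2 occupy positions 3–5 → average rank 4.

4, 2, 6, 4, 8, 4, 7, 10, 1, 9, 11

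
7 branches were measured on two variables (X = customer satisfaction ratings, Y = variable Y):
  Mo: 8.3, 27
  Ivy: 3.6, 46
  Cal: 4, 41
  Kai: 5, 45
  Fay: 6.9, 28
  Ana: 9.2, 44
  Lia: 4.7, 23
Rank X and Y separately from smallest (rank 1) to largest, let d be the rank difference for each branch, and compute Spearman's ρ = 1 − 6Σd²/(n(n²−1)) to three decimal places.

-0.286

Ranks of variable 1: 6, 1, 2, 4, 5, 7, 3
Ranks of variable 2: 2, 7, 4, 6, 3, 5, 1
d = r₁ − r₂: 4, -6, -2, -2, 2, 2, 2
d²: 16, 36, 4, 4, 4, 4, 4; Σd² = 72
ρ = 1 − 6·72/(7·48) = 1 − 432/336 = -0.286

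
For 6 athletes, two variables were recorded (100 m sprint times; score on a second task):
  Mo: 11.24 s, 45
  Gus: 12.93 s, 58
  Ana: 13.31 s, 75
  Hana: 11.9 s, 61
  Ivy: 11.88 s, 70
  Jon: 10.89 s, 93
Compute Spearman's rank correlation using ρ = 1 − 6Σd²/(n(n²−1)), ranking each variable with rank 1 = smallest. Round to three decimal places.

Ranks of variable 1: 2, 5, 6, 4, 3, 1
Ranks of variable 2: 1, 2, 5, 3, 4, 6
d = r₁ − r₂: 1, 3, 1, 1, -1, -5
d²: 1, 9, 1, 1, 1, 25; Σd² = 38
ρ = 1 − 6·38/(6·35) = 1 − 228/210 = -0.086

-0.086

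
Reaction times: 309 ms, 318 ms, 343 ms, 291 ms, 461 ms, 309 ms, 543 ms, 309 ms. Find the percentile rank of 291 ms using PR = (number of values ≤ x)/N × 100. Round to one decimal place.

12.5

N = 8.
Strictly below 291: 0. Equal to 291: 1.
PR = 1/8 × 100 = 12.5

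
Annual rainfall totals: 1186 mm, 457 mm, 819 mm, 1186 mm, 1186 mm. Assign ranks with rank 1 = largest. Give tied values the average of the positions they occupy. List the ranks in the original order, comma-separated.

2, 5, 4, 2, 2

Sorted (descending): 1186, 1186, 1186, 819, 457
The 3 values of 1186 occupy positions 1–3 → average rank 2.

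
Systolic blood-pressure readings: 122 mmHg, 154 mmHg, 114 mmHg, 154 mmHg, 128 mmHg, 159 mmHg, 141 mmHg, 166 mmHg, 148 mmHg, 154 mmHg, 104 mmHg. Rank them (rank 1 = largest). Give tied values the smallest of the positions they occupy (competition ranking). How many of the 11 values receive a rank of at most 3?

Sorted (descending): 166, 159, 154, 154, 154, 148, 141, 128, 122, 114, 104
The 3 values of 154 occupy positions 3–5 → each gets rank 3.
Ranks ≤ 3: {1, 2, 3, 3, 3} → 5 values.

5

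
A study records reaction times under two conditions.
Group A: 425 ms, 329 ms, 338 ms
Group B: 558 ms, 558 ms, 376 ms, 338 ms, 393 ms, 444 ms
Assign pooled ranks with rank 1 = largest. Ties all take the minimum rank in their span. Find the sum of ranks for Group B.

23

Sorted (descending): 558, 558, 444, 425, 393, 376, 338, 338, 329
The 2 values of 558 occupy positions 1–2 → each gets rank 1.
The 2 values of 338 occupy positions 7–8 → each gets rank 7.
Group B values → pooled ranks: 558→1, 558→1, 376→6, 338→7, 393→5, 444→3
Rank sum = 1 + 1 + 6 + 7 + 5 + 3 = 23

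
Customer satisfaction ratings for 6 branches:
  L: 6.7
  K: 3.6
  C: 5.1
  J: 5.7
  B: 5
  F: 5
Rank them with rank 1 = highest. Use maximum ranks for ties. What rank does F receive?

Sorted (descending): 6.7, 5.7, 5.1, 5, 5, 3.6
The 2 values of 5 occupy positions 4–5 → each gets rank 5.
F has value 5 → rank 5.

5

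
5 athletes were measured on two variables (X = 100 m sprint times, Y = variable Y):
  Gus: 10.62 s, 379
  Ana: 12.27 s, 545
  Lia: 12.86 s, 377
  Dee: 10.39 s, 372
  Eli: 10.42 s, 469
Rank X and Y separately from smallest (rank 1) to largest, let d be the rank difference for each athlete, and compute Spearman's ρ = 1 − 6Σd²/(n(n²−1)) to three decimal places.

0.300

Ranks of variable 1: 3, 4, 5, 1, 2
Ranks of variable 2: 3, 5, 2, 1, 4
d = r₁ − r₂: 0, -1, 3, 0, -2
d²: 0, 1, 9, 0, 4; Σd² = 14
ρ = 1 − 6·14/(5·24) = 1 − 84/120 = 0.300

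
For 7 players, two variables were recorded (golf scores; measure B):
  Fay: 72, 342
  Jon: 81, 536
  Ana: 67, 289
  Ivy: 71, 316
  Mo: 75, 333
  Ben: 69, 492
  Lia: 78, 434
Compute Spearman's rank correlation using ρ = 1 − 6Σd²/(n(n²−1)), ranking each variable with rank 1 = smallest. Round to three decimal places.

0.607

Ranks of variable 1: 4, 7, 1, 3, 5, 2, 6
Ranks of variable 2: 4, 7, 1, 2, 3, 6, 5
d = r₁ − r₂: 0, 0, 0, 1, 2, -4, 1
d²: 0, 0, 0, 1, 4, 16, 1; Σd² = 22
ρ = 1 − 6·22/(7·48) = 1 − 132/336 = 0.607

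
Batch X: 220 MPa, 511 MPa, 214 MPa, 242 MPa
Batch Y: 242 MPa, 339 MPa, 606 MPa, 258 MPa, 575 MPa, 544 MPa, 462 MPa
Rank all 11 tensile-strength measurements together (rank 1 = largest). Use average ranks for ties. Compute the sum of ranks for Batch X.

33.5

Sorted (descending): 606, 575, 544, 511, 462, 339, 258, 242, 242, 220, 214
The 2 values of 242 occupy positions 8–9 → average rank (8+9)/2 = 8.5.
Batch X values → pooled ranks: 220→10, 511→4, 214→11, 242→8.5
Rank sum = 10 + 4 + 11 + 8.5 = 33.5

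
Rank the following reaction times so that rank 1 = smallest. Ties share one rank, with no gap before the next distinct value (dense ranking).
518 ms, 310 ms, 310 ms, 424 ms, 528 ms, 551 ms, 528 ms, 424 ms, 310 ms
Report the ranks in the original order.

Sorted (ascending): 310, 310, 310, 424, 424, 518, 528, 528, 551
The 3 values of 310 share dense rank 1.
The 2 values of 424 share dense rank 2.
The 2 values of 528 share dense rank 4.
Remaining distinct values take the next consecutive integers.

3, 1, 1, 2, 4, 5, 4, 2, 1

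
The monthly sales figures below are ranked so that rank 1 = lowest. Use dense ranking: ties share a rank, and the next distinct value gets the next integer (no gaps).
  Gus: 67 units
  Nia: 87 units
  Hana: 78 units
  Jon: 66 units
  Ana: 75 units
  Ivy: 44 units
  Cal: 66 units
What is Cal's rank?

2

Sorted (ascending): 44, 66, 66, 67, 75, 78, 87
The 2 values of 66 share dense rank 2.
Remaining distinct values take the next consecutive integers.
Cal has value 66 units → rank 2.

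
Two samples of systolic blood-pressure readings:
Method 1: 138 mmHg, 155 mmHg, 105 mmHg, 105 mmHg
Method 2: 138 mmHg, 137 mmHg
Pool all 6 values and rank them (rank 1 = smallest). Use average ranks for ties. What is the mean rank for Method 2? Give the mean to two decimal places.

Sorted (ascending): 105, 105, 137, 138, 138, 155
The 2 values of 105 occupy positions 1–2 → average rank (1+2)/2 = 1.5.
The 2 values of 138 occupy positions 4–5 → average rank (4+5)/2 = 4.5.
Method 2 values → pooled ranks: 138→4.5, 137→3
Mean rank = (4.5 + 3) / 2 = 3.75

3.75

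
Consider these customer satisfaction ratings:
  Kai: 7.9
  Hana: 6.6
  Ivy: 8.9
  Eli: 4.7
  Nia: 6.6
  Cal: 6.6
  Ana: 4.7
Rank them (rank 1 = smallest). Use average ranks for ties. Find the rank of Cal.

Sorted (ascending): 4.7, 4.7, 6.6, 6.6, 6.6, 7.9, 8.9
The 2 values of 4.7 occupy positions 1–2 → average rank (1+2)/2 = 1.5.
The 3 values of 6.6 occupy positions 3–5 → average rank 4.
Cal has value 6.6 → rank 4.

4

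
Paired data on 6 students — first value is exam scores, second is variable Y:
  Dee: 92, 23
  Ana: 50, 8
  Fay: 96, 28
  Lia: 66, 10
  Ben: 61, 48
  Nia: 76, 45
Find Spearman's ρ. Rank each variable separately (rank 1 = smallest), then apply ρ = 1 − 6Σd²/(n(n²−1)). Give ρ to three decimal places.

0.257

Ranks of variable 1: 5, 1, 6, 3, 2, 4
Ranks of variable 2: 3, 1, 4, 2, 6, 5
d = r₁ − r₂: 2, 0, 2, 1, -4, -1
d²: 4, 0, 4, 1, 16, 1; Σd² = 26
ρ = 1 − 6·26/(6·35) = 1 − 156/210 = 0.257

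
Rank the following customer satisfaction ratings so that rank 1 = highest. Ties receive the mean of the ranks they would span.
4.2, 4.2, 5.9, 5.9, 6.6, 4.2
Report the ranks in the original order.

Sorted (descending): 6.6, 5.9, 5.9, 4.2, 4.2, 4.2
The 2 values of 5.9 occupy positions 2–3 → average rank (2+3)/2 = 2.5.
The 3 values of 4.2 occupy positions 4–6 → average rank 5.

5, 5, 2.5, 2.5, 1, 5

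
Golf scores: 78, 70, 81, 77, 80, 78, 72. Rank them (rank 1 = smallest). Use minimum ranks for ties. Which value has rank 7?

Sorted (ascending): 70, 72, 77, 78, 78, 80, 81
The 2 values of 78 occupy positions 4–5 → each gets rank 4.
Rank 7 → value 81.

81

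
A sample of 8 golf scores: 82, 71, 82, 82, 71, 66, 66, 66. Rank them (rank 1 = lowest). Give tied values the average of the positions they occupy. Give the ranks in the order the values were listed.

7, 4.5, 7, 7, 4.5, 2, 2, 2

Sorted (ascending): 66, 66, 66, 71, 71, 82, 82, 82
The 3 values of 66 occupy positions 1–3 → average rank 2.
The 2 values of 71 occupy positions 4–5 → average rank (4+5)/2 = 4.5.
The 3 values of 82 occupy positions 6–8 → average rank 7.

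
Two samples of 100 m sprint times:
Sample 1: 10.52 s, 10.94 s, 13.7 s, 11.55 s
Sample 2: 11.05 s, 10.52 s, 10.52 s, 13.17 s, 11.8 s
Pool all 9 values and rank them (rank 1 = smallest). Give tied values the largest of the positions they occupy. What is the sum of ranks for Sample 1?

Sorted (ascending): 10.52, 10.52, 10.52, 10.94, 11.05, 11.55, 11.8, 13.17, 13.7
The 3 values of 10.52 occupy positions 1–3 → each gets rank 3.
Sample 1 values → pooled ranks: 10.52→3, 10.94→4, 13.7→9, 11.55→6
Rank sum = 3 + 4 + 9 + 6 = 22

22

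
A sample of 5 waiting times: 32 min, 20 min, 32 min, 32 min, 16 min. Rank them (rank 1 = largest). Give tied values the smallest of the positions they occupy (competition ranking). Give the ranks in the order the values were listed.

Sorted (descending): 32, 32, 32, 20, 16
The 3 values of 32 occupy positions 1–3 → each gets rank 1.

1, 4, 1, 1, 5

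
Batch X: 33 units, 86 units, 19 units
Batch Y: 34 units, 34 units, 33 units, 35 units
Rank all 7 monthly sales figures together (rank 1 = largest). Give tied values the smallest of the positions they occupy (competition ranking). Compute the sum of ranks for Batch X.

Sorted (descending): 86, 35, 34, 34, 33, 33, 19
The 2 values of 34 occupy positions 3–4 → each gets rank 3.
The 2 values of 33 occupy positions 5–6 → each gets rank 5.
Batch X values → pooled ranks: 33→5, 86→1, 19→7
Rank sum = 5 + 1 + 7 = 13

13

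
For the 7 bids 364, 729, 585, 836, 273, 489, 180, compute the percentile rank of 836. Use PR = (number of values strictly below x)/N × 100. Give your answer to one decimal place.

N = 7.
Strictly below 836: 6. Equal to 836: 1.
PR = 6/7 × 100 = 85.7

85.7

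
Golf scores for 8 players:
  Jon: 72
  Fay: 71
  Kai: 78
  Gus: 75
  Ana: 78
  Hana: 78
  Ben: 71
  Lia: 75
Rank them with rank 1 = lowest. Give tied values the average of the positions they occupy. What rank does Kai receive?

7

Sorted (ascending): 71, 71, 72, 75, 75, 78, 78, 78
The 2 values of 71 occupy positions 1–2 → average rank (1+2)/2 = 1.5.
The 2 values of 75 occupy positions 4–5 → average rank (4+5)/2 = 4.5.
The 3 values of 78 occupy positions 6–8 → average rank 7.
Kai has value 78 → rank 7.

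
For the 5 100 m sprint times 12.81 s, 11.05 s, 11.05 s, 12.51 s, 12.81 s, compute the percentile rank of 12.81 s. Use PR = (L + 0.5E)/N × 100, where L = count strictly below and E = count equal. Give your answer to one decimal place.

80.0

N = 5.
Strictly below 12.81: 3. Equal to 12.81: 2.
PR = (3 + 0.5·2)/5 × 100 = 80.0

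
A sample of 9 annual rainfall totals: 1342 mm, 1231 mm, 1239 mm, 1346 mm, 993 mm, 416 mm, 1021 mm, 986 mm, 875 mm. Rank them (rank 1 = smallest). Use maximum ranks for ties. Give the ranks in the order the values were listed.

8, 6, 7, 9, 4, 1, 5, 3, 2

Sorted (ascending): 416, 875, 986, 993, 1021, 1231, 1239, 1342, 1346
No ties — each value takes its position as its rank.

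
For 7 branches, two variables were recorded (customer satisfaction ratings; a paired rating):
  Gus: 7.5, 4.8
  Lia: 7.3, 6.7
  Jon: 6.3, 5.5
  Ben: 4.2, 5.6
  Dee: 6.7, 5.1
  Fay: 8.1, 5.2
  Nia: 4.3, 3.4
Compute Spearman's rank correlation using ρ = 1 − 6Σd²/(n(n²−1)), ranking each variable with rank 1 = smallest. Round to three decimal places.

Ranks of variable 1: 6, 5, 3, 1, 4, 7, 2
Ranks of variable 2: 2, 7, 5, 6, 3, 4, 1
d = r₁ − r₂: 4, -2, -2, -5, 1, 3, 1
d²: 16, 4, 4, 25, 1, 9, 1; Σd² = 60
ρ = 1 − 6·60/(7·48) = 1 − 360/336 = -0.071

-0.071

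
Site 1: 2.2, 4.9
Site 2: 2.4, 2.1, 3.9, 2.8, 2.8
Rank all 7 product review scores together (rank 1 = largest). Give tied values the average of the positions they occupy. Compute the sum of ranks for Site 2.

21

Sorted (descending): 4.9, 3.9, 2.8, 2.8, 2.4, 2.2, 2.1
The 2 values of 2.8 occupy positions 3–4 → average rank (3+4)/2 = 3.5.
Site 2 values → pooled ranks: 2.4→5, 2.1→7, 3.9→2, 2.8→3.5, 2.8→3.5
Rank sum = 5 + 7 + 2 + 3.5 + 3.5 = 21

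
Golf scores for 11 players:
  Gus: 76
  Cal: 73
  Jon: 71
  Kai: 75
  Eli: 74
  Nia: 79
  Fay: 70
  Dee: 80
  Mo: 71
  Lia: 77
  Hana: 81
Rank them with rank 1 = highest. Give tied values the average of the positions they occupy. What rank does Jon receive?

Sorted (descending): 81, 80, 79, 77, 76, 75, 74, 73, 71, 71, 70
The 2 values of 71 occupy positions 9–10 → average rank (9+10)/2 = 9.5.
Jon has value 71 → rank 9.5.

9.5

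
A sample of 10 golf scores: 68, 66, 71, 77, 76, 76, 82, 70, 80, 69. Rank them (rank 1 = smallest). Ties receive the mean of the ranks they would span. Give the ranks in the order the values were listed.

Sorted (ascending): 66, 68, 69, 70, 71, 76, 76, 77, 80, 82
The 2 values of 76 occupy positions 6–7 → average rank (6+7)/2 = 6.5.

2, 1, 5, 8, 6.5, 6.5, 10, 4, 9, 3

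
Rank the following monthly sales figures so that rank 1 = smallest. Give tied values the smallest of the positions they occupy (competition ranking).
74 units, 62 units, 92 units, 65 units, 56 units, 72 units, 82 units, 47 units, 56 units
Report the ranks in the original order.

Sorted (ascending): 47, 56, 56, 62, 65, 72, 74, 82, 92
The 2 values of 56 occupy positions 2–3 → each gets rank 2.

7, 4, 9, 5, 2, 6, 8, 1, 2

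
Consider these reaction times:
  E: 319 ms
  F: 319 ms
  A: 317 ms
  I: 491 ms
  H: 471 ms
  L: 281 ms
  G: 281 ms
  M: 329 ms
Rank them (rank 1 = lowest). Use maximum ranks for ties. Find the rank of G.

2

Sorted (ascending): 281, 281, 317, 319, 319, 329, 471, 491
The 2 values of 281 occupy positions 1–2 → each gets rank 2.
The 2 values of 319 occupy positions 4–5 → each gets rank 5.
G has value 281 ms → rank 2.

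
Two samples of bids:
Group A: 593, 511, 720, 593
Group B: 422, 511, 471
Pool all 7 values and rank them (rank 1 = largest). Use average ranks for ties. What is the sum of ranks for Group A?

10.5

Sorted (descending): 720, 593, 593, 511, 511, 471, 422
The 2 values of 593 occupy positions 2–3 → average rank (2+3)/2 = 2.5.
The 2 values of 511 occupy positions 4–5 → average rank (4+5)/2 = 4.5.
Group A values → pooled ranks: 593→2.5, 511→4.5, 720→1, 593→2.5
Rank sum = 2.5 + 4.5 + 1 + 2.5 = 10.5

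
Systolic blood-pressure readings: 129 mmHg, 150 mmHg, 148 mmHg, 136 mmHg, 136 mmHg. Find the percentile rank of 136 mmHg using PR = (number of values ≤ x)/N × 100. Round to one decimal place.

60.0

N = 5.
Strictly below 136: 1. Equal to 136: 2.
PR = 3/5 × 100 = 60.0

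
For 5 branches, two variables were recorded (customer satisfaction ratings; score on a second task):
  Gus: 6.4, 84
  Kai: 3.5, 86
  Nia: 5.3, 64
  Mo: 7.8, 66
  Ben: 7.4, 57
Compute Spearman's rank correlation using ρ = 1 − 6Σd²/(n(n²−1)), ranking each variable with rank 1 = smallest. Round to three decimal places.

Ranks of variable 1: 3, 1, 2, 5, 4
Ranks of variable 2: 4, 5, 2, 3, 1
d = r₁ − r₂: -1, -4, 0, 2, 3
d²: 1, 16, 0, 4, 9; Σd² = 30
ρ = 1 − 6·30/(5·24) = 1 − 180/120 = -0.500

-0.500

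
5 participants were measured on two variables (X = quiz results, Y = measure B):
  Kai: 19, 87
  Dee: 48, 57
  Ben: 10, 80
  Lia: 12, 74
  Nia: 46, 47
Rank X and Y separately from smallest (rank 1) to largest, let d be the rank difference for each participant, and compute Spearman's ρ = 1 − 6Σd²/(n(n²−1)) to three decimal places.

-0.600

Ranks of variable 1: 3, 5, 1, 2, 4
Ranks of variable 2: 5, 2, 4, 3, 1
d = r₁ − r₂: -2, 3, -3, -1, 3
d²: 4, 9, 9, 1, 9; Σd² = 32
ρ = 1 − 6·32/(5·24) = 1 − 192/120 = -0.600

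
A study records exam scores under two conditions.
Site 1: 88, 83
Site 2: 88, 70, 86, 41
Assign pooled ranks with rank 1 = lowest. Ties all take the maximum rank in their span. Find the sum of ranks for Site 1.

9

Sorted (ascending): 41, 70, 83, 86, 88, 88
The 2 values of 88 occupy positions 5–6 → each gets rank 6.
Site 1 values → pooled ranks: 88→6, 83→3
Rank sum = 6 + 3 = 9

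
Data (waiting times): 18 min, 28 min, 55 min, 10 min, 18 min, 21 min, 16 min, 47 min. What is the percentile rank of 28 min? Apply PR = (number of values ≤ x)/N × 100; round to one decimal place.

N = 8.
Strictly below 28: 5. Equal to 28: 1.
PR = 6/8 × 100 = 75.0

75.0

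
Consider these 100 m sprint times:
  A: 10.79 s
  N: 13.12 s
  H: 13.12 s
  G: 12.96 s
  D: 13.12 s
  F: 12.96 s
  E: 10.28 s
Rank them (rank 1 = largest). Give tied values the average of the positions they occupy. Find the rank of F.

Sorted (descending): 13.12, 13.12, 13.12, 12.96, 12.96, 10.79, 10.28
The 3 values of 13.12 occupy positions 1–3 → average rank 2.
The 2 values of 12.96 occupy positions 4–5 → average rank (4+5)/2 = 4.5.
F has value 12.96 s → rank 4.5.

4.5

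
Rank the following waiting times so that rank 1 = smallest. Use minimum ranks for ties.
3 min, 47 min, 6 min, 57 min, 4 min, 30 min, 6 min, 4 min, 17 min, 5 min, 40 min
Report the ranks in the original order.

1, 10, 5, 11, 2, 8, 5, 2, 7, 4, 9

Sorted (ascending): 3, 4, 4, 5, 6, 6, 17, 30, 40, 47, 57
The 2 values of 4 occupy positions 2–3 → each gets rank 2.
The 2 values of 6 occupy positions 5–6 → each gets rank 5.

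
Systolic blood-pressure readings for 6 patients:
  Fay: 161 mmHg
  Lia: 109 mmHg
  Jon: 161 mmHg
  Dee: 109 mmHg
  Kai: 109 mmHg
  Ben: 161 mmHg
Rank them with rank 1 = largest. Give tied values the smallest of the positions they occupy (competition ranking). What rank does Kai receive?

Sorted (descending): 161, 161, 161, 109, 109, 109
The 3 values of 161 occupy positions 1–3 → each gets rank 1.
The 3 values of 109 occupy positions 4–6 → each gets rank 4.
Kai has value 109 mmHg → rank 4.

4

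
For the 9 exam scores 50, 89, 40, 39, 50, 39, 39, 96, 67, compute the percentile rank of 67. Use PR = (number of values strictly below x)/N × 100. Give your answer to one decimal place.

66.7

N = 9.
Strictly below 67: 6. Equal to 67: 1.
PR = 6/9 × 100 = 66.7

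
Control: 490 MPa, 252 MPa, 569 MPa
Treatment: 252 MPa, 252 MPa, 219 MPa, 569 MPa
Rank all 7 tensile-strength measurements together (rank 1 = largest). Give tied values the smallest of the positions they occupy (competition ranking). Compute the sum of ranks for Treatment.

Sorted (descending): 569, 569, 490, 252, 252, 252, 219
The 2 values of 569 occupy positions 1–2 → each gets rank 1.
The 3 values of 252 occupy positions 4–6 → each gets rank 4.
Treatment values → pooled ranks: 252→4, 252→4, 219→7, 569→1
Rank sum = 4 + 4 + 7 + 1 = 16

16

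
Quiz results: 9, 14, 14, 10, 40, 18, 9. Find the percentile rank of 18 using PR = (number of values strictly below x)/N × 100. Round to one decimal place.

N = 7.
Strictly below 18: 5. Equal to 18: 1.
PR = 5/7 × 100 = 71.4

71.4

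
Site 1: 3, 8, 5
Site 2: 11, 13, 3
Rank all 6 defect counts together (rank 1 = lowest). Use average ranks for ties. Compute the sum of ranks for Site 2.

Sorted (ascending): 3, 3, 5, 8, 11, 13
The 2 values of 3 occupy positions 1–2 → average rank (1+2)/2 = 1.5.
Site 2 values → pooled ranks: 11→5, 13→6, 3→1.5
Rank sum = 5 + 6 + 1.5 = 12.5

12.5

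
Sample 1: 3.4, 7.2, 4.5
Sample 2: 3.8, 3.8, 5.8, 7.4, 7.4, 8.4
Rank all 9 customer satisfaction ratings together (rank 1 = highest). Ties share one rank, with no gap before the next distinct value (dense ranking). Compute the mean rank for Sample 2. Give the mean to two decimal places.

3.50

Sorted (descending): 8.4, 7.4, 7.4, 7.2, 5.8, 4.5, 3.8, 3.8, 3.4
The 2 values of 7.4 share dense rank 2.
The 2 values of 3.8 share dense rank 6.
Remaining distinct values take the next consecutive integers.
Sample 2 values → pooled ranks: 3.8→6, 3.8→6, 5.8→4, 7.4→2, 7.4→2, 8.4→1
Mean rank = (6 + 6 + 4 + 2 + 2 + 1) / 6 = 3.50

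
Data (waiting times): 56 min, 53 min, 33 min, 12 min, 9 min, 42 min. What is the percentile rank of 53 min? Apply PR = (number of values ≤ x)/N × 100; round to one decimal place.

N = 6.
Strictly below 53: 4. Equal to 53: 1.
PR = 5/6 × 100 = 83.3

83.3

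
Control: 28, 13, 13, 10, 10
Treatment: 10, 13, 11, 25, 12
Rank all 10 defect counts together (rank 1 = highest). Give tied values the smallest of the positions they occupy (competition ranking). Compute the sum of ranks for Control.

23

Sorted (descending): 28, 25, 13, 13, 13, 12, 11, 10, 10, 10
The 3 values of 13 occupy positions 3–5 → each gets rank 3.
The 3 values of 10 occupy positions 8–10 → each gets rank 8.
Control values → pooled ranks: 28→1, 13→3, 13→3, 10→8, 10→8
Rank sum = 1 + 3 + 3 + 8 + 8 = 23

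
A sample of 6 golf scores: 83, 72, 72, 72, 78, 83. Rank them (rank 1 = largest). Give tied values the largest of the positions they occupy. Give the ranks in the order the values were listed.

Sorted (descending): 83, 83, 78, 72, 72, 72
The 2 values of 83 occupy positions 1–2 → each gets rank 2.
The 3 values of 72 occupy positions 4–6 → each gets rank 6.

2, 6, 6, 6, 3, 2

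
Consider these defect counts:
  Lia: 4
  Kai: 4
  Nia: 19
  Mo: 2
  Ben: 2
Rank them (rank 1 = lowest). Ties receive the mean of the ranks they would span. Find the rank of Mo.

Sorted (ascending): 2, 2, 4, 4, 19
The 2 values of 2 occupy positions 1–2 → average rank (1+2)/2 = 1.5.
The 2 values of 4 occupy positions 3–4 → average rank (3+4)/2 = 3.5.
Mo has value 2 → rank 1.5.

1.5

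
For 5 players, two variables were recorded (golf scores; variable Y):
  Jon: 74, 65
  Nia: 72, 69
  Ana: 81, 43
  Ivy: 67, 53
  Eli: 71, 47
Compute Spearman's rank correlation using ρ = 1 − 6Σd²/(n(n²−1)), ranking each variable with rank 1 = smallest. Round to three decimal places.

-0.200

Ranks of variable 1: 4, 3, 5, 1, 2
Ranks of variable 2: 4, 5, 1, 3, 2
d = r₁ − r₂: 0, -2, 4, -2, 0
d²: 0, 4, 16, 4, 0; Σd² = 24
ρ = 1 − 6·24/(5·24) = 1 − 144/120 = -0.200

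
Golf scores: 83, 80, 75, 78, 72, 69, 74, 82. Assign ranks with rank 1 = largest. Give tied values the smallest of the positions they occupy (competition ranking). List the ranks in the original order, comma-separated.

Sorted (descending): 83, 82, 80, 78, 75, 74, 72, 69
No ties — each value takes its position as its rank.

1, 3, 5, 4, 7, 8, 6, 2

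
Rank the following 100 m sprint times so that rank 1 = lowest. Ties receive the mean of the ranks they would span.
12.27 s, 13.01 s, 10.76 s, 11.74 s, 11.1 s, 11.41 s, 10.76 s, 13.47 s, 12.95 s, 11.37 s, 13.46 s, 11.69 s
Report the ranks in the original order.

8, 10, 1.5, 7, 3, 5, 1.5, 12, 9, 4, 11, 6

Sorted (ascending): 10.76, 10.76, 11.1, 11.37, 11.41, 11.69, 11.74, 12.27, 12.95, 13.01, 13.46, 13.47
The 2 values of 10.76 occupy positions 1–2 → average rank (1+2)/2 = 1.5.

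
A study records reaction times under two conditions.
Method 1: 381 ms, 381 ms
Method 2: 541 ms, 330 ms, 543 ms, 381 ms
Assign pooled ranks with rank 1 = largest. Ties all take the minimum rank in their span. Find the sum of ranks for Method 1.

Sorted (descending): 543, 541, 381, 381, 381, 330
The 3 values of 381 occupy positions 3–5 → each gets rank 3.
Method 1 values → pooled ranks: 381→3, 381→3
Rank sum = 3 + 3 = 6

6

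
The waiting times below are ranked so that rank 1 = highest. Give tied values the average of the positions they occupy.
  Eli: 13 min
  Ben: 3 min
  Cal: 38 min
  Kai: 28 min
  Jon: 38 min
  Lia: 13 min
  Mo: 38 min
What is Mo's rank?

2

Sorted (descending): 38, 38, 38, 28, 13, 13, 3
The 3 values of 38 occupy positions 1–3 → average rank 2.
The 2 values of 13 occupy positions 5–6 → average rank (5+6)/2 = 5.5.
Mo has value 38 min → rank 2.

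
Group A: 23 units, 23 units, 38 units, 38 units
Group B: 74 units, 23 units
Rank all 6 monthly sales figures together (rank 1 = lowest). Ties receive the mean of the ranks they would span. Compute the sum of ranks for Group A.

13

Sorted (ascending): 23, 23, 23, 38, 38, 74
The 3 values of 23 occupy positions 1–3 → average rank 2.
The 2 values of 38 occupy positions 4–5 → average rank (4+5)/2 = 4.5.
Group A values → pooled ranks: 23→2, 23→2, 38→4.5, 38→4.5
Rank sum = 2 + 2 + 4.5 + 4.5 = 13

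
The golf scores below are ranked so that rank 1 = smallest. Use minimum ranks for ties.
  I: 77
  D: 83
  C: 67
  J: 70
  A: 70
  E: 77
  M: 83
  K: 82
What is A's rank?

2

Sorted (ascending): 67, 70, 70, 77, 77, 82, 83, 83
The 2 values of 70 occupy positions 2–3 → each gets rank 2.
The 2 values of 77 occupy positions 4–5 → each gets rank 4.
The 2 values of 83 occupy positions 7–8 → each gets rank 7.
A has value 70 → rank 2.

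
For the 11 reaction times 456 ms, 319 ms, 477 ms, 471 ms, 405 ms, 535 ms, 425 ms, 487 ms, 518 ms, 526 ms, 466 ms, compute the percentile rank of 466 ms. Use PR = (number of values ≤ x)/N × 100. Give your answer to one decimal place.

N = 11.
Strictly below 466: 4. Equal to 466: 1.
PR = 5/11 × 100 = 45.5

45.5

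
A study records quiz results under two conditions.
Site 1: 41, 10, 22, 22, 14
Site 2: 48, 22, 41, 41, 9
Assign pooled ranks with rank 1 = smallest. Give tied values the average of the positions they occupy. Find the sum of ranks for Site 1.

23

Sorted (ascending): 9, 10, 14, 22, 22, 22, 41, 41, 41, 48
The 3 values of 22 occupy positions 4–6 → average rank 5.
The 3 values of 41 occupy positions 7–9 → average rank 8.
Site 1 values → pooled ranks: 41→8, 10→2, 22→5, 22→5, 14→3
Rank sum = 8 + 2 + 5 + 5 + 3 = 23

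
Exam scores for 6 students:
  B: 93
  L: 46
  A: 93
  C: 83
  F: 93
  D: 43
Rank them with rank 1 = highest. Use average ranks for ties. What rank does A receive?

2

Sorted (descending): 93, 93, 93, 83, 46, 43
The 3 values of 93 occupy positions 1–3 → average rank 2.
A has value 93 → rank 2.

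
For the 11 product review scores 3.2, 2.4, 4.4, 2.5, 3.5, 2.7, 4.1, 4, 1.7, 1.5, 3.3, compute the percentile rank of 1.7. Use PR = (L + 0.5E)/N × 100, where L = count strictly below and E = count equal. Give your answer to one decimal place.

13.6

N = 11.
Strictly below 1.7: 1. Equal to 1.7: 1.
PR = (1 + 0.5·1)/11 × 100 = 13.6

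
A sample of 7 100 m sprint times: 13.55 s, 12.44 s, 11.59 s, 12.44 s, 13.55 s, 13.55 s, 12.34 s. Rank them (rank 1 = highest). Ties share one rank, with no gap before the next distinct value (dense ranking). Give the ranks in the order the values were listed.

1, 2, 4, 2, 1, 1, 3

Sorted (descending): 13.55, 13.55, 13.55, 12.44, 12.44, 12.34, 11.59
The 3 values of 13.55 share dense rank 1.
The 2 values of 12.44 share dense rank 2.
Remaining distinct values take the next consecutive integers.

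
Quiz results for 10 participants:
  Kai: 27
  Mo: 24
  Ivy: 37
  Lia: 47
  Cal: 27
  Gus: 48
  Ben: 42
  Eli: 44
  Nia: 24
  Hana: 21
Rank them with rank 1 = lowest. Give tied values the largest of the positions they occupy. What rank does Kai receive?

Sorted (ascending): 21, 24, 24, 27, 27, 37, 42, 44, 47, 48
The 2 values of 24 occupy positions 2–3 → each gets rank 3.
The 2 values of 27 occupy positions 4–5 → each gets rank 5.
Kai has value 27 → rank 5.

5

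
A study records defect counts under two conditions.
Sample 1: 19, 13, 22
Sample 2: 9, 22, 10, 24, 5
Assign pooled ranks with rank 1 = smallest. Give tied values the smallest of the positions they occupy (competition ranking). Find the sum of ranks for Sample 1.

15

Sorted (ascending): 5, 9, 10, 13, 19, 22, 22, 24
The 2 values of 22 occupy positions 6–7 → each gets rank 6.
Sample 1 values → pooled ranks: 19→5, 13→4, 22→6
Rank sum = 5 + 4 + 6 = 15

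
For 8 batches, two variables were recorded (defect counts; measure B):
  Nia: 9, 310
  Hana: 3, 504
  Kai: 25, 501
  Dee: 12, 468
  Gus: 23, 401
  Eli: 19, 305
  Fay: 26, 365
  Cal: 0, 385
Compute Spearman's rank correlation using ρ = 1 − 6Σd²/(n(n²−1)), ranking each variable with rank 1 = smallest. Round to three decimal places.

-0.095

Ranks of variable 1: 3, 2, 7, 4, 6, 5, 8, 1
Ranks of variable 2: 2, 8, 7, 6, 5, 1, 3, 4
d = r₁ − r₂: 1, -6, 0, -2, 1, 4, 5, -3
d²: 1, 36, 0, 4, 1, 16, 25, 9; Σd² = 92
ρ = 1 − 6·92/(8·63) = 1 − 552/504 = -0.095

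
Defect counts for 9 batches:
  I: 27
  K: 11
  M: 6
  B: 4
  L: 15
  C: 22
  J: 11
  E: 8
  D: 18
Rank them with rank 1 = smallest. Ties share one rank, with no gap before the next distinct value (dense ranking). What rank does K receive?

4

Sorted (ascending): 4, 6, 8, 11, 11, 15, 18, 22, 27
The 2 values of 11 share dense rank 4.
Remaining distinct values take the next consecutive integers.
K has value 11 → rank 4.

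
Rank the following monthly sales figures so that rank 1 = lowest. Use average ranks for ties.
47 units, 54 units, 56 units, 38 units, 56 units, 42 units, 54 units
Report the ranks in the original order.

3, 4.5, 6.5, 1, 6.5, 2, 4.5

Sorted (ascending): 38, 42, 47, 54, 54, 56, 56
The 2 values of 54 occupy positions 4–5 → average rank (4+5)/2 = 4.5.
The 2 values of 56 occupy positions 6–7 → average rank (6+7)/2 = 6.5.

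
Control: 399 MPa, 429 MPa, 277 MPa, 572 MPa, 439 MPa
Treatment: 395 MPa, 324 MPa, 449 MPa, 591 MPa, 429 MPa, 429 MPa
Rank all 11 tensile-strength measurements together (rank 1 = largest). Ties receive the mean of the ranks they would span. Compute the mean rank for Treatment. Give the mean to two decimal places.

5.83

Sorted (descending): 591, 572, 449, 439, 429, 429, 429, 399, 395, 324, 277
The 3 values of 429 occupy positions 5–7 → average rank 6.
Treatment values → pooled ranks: 395→9, 324→10, 449→3, 591→1, 429→6, 429→6
Mean rank = (9 + 10 + 3 + 1 + 6 + 6) / 6 = 5.83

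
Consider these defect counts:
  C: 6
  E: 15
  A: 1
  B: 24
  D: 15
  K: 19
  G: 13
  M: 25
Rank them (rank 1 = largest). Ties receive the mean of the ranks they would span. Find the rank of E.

4.5

Sorted (descending): 25, 24, 19, 15, 15, 13, 6, 1
The 2 values of 15 occupy positions 4–5 → average rank (4+5)/2 = 4.5.
E has value 15 → rank 4.5.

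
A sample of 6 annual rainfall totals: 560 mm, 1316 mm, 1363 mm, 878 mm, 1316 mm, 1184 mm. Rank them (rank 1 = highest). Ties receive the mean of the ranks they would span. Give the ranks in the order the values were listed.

Sorted (descending): 1363, 1316, 1316, 1184, 878, 560
The 2 values of 1316 occupy positions 2–3 → average rank (2+3)/2 = 2.5.

6, 2.5, 1, 5, 2.5, 4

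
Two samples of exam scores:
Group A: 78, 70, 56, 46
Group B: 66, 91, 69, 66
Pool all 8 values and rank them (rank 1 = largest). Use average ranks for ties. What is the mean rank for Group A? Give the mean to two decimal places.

5.00

Sorted (descending): 91, 78, 70, 69, 66, 66, 56, 46
The 2 values of 66 occupy positions 5–6 → average rank (5+6)/2 = 5.5.
Group A values → pooled ranks: 78→2, 70→3, 56→7, 46→8
Mean rank = (2 + 3 + 7 + 8) / 4 = 5.00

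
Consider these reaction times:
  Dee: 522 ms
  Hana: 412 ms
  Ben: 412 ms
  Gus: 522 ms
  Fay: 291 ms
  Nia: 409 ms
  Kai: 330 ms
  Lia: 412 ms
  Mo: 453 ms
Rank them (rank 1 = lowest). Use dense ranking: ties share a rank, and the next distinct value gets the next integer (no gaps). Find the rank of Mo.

Sorted (ascending): 291, 330, 409, 412, 412, 412, 453, 522, 522
The 3 values of 412 share dense rank 4.
The 2 values of 522 share dense rank 6.
Remaining distinct values take the next consecutive integers.
Mo has value 453 ms → rank 5.

5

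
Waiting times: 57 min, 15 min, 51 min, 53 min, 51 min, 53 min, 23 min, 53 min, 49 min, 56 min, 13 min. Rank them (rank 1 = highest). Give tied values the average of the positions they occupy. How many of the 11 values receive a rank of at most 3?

Sorted (descending): 57, 56, 53, 53, 53, 51, 51, 49, 23, 15, 13
The 3 values of 53 occupy positions 3–5 → average rank 4.
The 2 values of 51 occupy positions 6–7 → average rank (6+7)/2 = 6.5.
Ranks ≤ 3: {1, 2} → 2 values.

2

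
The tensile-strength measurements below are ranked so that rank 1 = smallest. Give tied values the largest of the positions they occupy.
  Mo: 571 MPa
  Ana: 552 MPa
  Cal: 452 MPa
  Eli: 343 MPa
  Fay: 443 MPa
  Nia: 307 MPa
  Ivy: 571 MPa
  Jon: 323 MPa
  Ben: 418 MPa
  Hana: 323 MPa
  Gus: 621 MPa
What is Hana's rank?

3

Sorted (ascending): 307, 323, 323, 343, 418, 443, 452, 552, 571, 571, 621
The 2 values of 323 occupy positions 2–3 → each gets rank 3.
The 2 values of 571 occupy positions 9–10 → each gets rank 10.
Hana has value 323 MPa → rank 3.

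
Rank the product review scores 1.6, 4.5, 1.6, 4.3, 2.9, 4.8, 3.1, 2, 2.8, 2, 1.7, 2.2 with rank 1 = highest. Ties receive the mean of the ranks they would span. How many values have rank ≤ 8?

Sorted (descending): 4.8, 4.5, 4.3, 3.1, 2.9, 2.8, 2.2, 2, 2, 1.7, 1.6, 1.6
The 2 values of 2 occupy positions 8–9 → average rank (8+9)/2 = 8.5.
The 2 values of 1.6 occupy positions 11–12 → average rank (11+12)/2 = 11.5.
Ranks ≤ 8: {1, 2, 3, 4, 5, 6, 7} → 7 values.

7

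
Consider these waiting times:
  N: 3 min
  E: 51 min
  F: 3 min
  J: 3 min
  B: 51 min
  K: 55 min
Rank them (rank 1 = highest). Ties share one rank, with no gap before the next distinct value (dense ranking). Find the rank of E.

2

Sorted (descending): 55, 51, 51, 3, 3, 3
The 2 values of 51 share dense rank 2.
The 3 values of 3 share dense rank 3.
Remaining distinct values take the next consecutive integers.
E has value 51 min → rank 2.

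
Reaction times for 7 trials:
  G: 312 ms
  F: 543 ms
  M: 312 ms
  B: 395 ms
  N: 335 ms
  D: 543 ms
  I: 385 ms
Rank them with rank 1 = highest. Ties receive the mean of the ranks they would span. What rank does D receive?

Sorted (descending): 543, 543, 395, 385, 335, 312, 312
The 2 values of 543 occupy positions 1–2 → average rank (1+2)/2 = 1.5.
The 2 values of 312 occupy positions 6–7 → average rank (6+7)/2 = 6.5.
D has value 543 ms → rank 1.5.

1.5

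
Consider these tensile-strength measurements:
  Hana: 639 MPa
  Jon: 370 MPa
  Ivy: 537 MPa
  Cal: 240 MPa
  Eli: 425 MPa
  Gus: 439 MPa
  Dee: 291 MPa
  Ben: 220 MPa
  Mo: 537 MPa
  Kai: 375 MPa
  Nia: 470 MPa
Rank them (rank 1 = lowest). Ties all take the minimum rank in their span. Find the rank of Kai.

5

Sorted (ascending): 220, 240, 291, 370, 375, 425, 439, 470, 537, 537, 639
The 2 values of 537 occupy positions 9–10 → each gets rank 9.
Kai has value 375 MPa → rank 5.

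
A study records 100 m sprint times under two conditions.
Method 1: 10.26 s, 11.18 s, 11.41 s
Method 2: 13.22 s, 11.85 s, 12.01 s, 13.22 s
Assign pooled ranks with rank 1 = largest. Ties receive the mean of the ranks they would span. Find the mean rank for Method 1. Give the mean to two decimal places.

6.00

Sorted (descending): 13.22, 13.22, 12.01, 11.85, 11.41, 11.18, 10.26
The 2 values of 13.22 occupy positions 1–2 → average rank (1+2)/2 = 1.5.
Method 1 values → pooled ranks: 10.26→7, 11.18→6, 11.41→5
Mean rank = (7 + 6 + 5) / 3 = 6.00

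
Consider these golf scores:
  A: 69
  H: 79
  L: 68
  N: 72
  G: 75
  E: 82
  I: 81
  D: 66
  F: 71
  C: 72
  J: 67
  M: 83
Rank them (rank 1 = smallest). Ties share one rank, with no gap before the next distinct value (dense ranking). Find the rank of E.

10

Sorted (ascending): 66, 67, 68, 69, 71, 72, 72, 75, 79, 81, 82, 83
The 2 values of 72 share dense rank 6.
Remaining distinct values take the next consecutive integers.
E has value 82 → rank 10.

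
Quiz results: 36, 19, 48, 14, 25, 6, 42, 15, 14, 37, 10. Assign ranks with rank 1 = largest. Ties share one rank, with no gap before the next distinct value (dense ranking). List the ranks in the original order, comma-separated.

4, 6, 1, 8, 5, 10, 2, 7, 8, 3, 9

Sorted (descending): 48, 42, 37, 36, 25, 19, 15, 14, 14, 10, 6
The 2 values of 14 share dense rank 8.
Remaining distinct values take the next consecutive integers.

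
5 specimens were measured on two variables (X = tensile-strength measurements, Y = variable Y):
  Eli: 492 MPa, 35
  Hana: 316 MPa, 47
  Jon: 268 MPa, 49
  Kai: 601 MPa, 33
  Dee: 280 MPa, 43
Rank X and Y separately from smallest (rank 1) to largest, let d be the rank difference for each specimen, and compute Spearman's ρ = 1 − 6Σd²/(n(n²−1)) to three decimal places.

Ranks of variable 1: 4, 3, 1, 5, 2
Ranks of variable 2: 2, 4, 5, 1, 3
d = r₁ − r₂: 2, -1, -4, 4, -1
d²: 4, 1, 16, 16, 1; Σd² = 38
ρ = 1 − 6·38/(5·24) = 1 − 228/120 = -0.900

-0.900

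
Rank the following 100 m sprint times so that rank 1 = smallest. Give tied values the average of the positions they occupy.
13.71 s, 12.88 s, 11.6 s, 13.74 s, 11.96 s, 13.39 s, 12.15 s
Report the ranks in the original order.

Sorted (ascending): 11.6, 11.96, 12.15, 12.88, 13.39, 13.71, 13.74
No ties — each value takes its position as its rank.

6, 4, 1, 7, 2, 5, 3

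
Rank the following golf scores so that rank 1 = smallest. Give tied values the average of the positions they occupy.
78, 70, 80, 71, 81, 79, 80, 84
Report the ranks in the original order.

3, 1, 5.5, 2, 7, 4, 5.5, 8

Sorted (ascending): 70, 71, 78, 79, 80, 80, 81, 84
The 2 values of 80 occupy positions 5–6 → average rank (5+6)/2 = 5.5.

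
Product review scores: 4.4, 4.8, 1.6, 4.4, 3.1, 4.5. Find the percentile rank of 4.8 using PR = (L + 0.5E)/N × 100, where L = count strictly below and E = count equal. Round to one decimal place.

N = 6.
Strictly below 4.8: 5. Equal to 4.8: 1.
PR = (5 + 0.5·1)/6 × 100 = 91.7

91.7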